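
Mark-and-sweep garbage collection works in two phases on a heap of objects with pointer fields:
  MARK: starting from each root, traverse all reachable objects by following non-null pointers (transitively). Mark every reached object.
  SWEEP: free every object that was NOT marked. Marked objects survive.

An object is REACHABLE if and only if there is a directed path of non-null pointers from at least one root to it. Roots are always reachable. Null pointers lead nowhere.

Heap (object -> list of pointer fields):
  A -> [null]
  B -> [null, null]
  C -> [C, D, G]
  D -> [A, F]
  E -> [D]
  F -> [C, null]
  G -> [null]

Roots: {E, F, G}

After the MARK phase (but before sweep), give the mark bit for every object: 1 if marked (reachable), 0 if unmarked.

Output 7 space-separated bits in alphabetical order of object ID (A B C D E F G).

Answer: 1 0 1 1 1 1 1

Derivation:
Roots: E F G
Mark E: refs=D, marked=E
Mark F: refs=C null, marked=E F
Mark G: refs=null, marked=E F G
Mark D: refs=A F, marked=D E F G
Mark C: refs=C D G, marked=C D E F G
Mark A: refs=null, marked=A C D E F G
Unmarked (collected): B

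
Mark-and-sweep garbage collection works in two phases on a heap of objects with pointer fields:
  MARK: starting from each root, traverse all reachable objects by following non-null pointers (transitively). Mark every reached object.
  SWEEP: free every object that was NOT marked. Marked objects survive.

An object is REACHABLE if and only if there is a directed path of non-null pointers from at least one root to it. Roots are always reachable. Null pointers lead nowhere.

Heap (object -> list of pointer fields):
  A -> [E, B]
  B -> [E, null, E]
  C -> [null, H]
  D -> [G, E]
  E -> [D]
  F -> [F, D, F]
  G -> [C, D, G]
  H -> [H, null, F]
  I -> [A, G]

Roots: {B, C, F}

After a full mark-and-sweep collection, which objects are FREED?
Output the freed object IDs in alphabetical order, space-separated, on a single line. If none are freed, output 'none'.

Answer: A I

Derivation:
Roots: B C F
Mark B: refs=E null E, marked=B
Mark C: refs=null H, marked=B C
Mark F: refs=F D F, marked=B C F
Mark E: refs=D, marked=B C E F
Mark H: refs=H null F, marked=B C E F H
Mark D: refs=G E, marked=B C D E F H
Mark G: refs=C D G, marked=B C D E F G H
Unmarked (collected): A I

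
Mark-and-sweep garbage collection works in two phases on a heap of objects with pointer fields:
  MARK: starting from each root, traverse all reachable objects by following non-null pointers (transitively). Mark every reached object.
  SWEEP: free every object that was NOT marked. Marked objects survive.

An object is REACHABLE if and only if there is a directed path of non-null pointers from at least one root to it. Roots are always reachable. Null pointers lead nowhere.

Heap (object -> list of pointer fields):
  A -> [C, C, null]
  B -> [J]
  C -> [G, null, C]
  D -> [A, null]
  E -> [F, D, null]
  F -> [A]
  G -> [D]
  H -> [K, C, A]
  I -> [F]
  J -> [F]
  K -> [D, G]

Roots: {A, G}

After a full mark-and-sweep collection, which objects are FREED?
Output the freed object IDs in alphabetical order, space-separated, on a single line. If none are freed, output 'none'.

Answer: B E F H I J K

Derivation:
Roots: A G
Mark A: refs=C C null, marked=A
Mark G: refs=D, marked=A G
Mark C: refs=G null C, marked=A C G
Mark D: refs=A null, marked=A C D G
Unmarked (collected): B E F H I J K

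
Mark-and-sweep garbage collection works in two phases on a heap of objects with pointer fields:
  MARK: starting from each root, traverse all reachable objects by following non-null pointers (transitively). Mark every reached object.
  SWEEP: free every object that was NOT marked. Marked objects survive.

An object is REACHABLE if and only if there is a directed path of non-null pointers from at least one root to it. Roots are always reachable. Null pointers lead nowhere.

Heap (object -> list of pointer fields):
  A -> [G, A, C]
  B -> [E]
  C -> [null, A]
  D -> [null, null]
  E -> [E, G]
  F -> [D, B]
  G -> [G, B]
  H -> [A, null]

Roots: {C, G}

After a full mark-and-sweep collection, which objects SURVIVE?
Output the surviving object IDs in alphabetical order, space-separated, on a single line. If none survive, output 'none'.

Answer: A B C E G

Derivation:
Roots: C G
Mark C: refs=null A, marked=C
Mark G: refs=G B, marked=C G
Mark A: refs=G A C, marked=A C G
Mark B: refs=E, marked=A B C G
Mark E: refs=E G, marked=A B C E G
Unmarked (collected): D F H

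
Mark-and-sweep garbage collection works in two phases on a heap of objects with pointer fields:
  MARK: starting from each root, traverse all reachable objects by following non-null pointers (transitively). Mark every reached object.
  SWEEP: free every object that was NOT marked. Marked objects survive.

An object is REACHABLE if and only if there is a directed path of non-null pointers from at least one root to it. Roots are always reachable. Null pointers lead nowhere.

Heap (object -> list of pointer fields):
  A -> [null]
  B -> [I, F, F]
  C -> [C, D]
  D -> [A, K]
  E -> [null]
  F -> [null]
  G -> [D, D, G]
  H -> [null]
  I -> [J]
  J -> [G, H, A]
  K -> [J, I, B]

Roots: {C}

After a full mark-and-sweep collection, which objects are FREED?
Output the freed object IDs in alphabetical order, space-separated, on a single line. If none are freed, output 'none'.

Answer: E

Derivation:
Roots: C
Mark C: refs=C D, marked=C
Mark D: refs=A K, marked=C D
Mark A: refs=null, marked=A C D
Mark K: refs=J I B, marked=A C D K
Mark J: refs=G H A, marked=A C D J K
Mark I: refs=J, marked=A C D I J K
Mark B: refs=I F F, marked=A B C D I J K
Mark G: refs=D D G, marked=A B C D G I J K
Mark H: refs=null, marked=A B C D G H I J K
Mark F: refs=null, marked=A B C D F G H I J K
Unmarked (collected): E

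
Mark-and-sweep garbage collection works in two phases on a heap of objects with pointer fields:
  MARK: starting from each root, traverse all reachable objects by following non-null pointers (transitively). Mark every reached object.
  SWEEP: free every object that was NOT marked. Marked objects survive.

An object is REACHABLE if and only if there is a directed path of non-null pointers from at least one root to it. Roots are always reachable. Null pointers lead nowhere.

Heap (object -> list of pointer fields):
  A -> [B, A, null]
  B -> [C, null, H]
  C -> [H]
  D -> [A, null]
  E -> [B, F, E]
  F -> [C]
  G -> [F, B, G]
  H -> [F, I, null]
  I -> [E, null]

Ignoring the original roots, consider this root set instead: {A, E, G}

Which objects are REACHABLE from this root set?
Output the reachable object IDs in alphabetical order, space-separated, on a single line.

Roots: A E G
Mark A: refs=B A null, marked=A
Mark E: refs=B F E, marked=A E
Mark G: refs=F B G, marked=A E G
Mark B: refs=C null H, marked=A B E G
Mark F: refs=C, marked=A B E F G
Mark C: refs=H, marked=A B C E F G
Mark H: refs=F I null, marked=A B C E F G H
Mark I: refs=E null, marked=A B C E F G H I
Unmarked (collected): D

Answer: A B C E F G H I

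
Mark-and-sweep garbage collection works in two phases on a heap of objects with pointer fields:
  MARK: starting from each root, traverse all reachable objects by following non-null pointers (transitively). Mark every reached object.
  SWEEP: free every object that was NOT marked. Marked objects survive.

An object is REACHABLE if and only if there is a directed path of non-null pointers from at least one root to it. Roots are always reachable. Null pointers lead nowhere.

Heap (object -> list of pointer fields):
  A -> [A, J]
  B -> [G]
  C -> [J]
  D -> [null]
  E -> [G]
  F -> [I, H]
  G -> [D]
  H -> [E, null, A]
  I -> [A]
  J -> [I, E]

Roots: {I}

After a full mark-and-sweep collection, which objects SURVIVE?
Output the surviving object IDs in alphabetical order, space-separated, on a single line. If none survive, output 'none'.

Roots: I
Mark I: refs=A, marked=I
Mark A: refs=A J, marked=A I
Mark J: refs=I E, marked=A I J
Mark E: refs=G, marked=A E I J
Mark G: refs=D, marked=A E G I J
Mark D: refs=null, marked=A D E G I J
Unmarked (collected): B C F H

Answer: A D E G I J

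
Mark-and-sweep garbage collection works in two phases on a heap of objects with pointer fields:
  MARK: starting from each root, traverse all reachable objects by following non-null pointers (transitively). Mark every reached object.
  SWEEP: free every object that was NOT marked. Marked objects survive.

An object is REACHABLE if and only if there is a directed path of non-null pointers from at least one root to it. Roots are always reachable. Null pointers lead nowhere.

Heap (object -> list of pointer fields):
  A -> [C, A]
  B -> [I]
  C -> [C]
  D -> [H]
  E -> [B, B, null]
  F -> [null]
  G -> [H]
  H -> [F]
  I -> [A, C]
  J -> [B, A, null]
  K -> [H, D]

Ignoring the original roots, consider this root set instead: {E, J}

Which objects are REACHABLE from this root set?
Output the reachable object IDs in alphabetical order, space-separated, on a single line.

Roots: E J
Mark E: refs=B B null, marked=E
Mark J: refs=B A null, marked=E J
Mark B: refs=I, marked=B E J
Mark A: refs=C A, marked=A B E J
Mark I: refs=A C, marked=A B E I J
Mark C: refs=C, marked=A B C E I J
Unmarked (collected): D F G H K

Answer: A B C E I J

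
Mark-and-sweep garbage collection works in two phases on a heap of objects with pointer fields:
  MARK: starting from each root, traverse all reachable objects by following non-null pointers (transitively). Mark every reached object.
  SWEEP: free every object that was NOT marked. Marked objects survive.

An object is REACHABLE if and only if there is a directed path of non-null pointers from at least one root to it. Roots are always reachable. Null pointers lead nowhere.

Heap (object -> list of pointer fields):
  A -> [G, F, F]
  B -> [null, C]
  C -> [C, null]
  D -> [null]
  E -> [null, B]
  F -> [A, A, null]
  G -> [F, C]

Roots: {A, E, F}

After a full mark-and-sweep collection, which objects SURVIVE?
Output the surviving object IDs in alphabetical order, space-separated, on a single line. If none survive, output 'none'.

Answer: A B C E F G

Derivation:
Roots: A E F
Mark A: refs=G F F, marked=A
Mark E: refs=null B, marked=A E
Mark F: refs=A A null, marked=A E F
Mark G: refs=F C, marked=A E F G
Mark B: refs=null C, marked=A B E F G
Mark C: refs=C null, marked=A B C E F G
Unmarked (collected): D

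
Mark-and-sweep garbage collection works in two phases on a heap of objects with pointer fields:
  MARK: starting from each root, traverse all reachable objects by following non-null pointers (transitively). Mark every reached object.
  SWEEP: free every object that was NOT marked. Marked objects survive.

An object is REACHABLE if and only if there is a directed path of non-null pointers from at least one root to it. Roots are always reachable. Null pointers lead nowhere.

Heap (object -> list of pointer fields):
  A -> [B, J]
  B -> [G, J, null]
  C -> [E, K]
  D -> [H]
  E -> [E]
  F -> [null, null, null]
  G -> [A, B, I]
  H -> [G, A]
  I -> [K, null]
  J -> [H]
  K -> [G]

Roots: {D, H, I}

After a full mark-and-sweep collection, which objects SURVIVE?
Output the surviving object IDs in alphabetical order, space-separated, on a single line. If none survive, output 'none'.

Answer: A B D G H I J K

Derivation:
Roots: D H I
Mark D: refs=H, marked=D
Mark H: refs=G A, marked=D H
Mark I: refs=K null, marked=D H I
Mark G: refs=A B I, marked=D G H I
Mark A: refs=B J, marked=A D G H I
Mark K: refs=G, marked=A D G H I K
Mark B: refs=G J null, marked=A B D G H I K
Mark J: refs=H, marked=A B D G H I J K
Unmarked (collected): C E F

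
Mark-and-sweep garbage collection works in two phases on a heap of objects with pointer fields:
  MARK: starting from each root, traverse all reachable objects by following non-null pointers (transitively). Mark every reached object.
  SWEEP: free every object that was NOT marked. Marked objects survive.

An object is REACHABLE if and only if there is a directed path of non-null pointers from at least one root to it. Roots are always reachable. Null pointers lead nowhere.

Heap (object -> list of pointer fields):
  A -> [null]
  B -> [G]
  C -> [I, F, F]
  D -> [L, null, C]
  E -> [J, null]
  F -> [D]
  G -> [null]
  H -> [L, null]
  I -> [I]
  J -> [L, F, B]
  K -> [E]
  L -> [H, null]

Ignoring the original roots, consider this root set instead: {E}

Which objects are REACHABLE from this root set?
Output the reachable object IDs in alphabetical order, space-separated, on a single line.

Roots: E
Mark E: refs=J null, marked=E
Mark J: refs=L F B, marked=E J
Mark L: refs=H null, marked=E J L
Mark F: refs=D, marked=E F J L
Mark B: refs=G, marked=B E F J L
Mark H: refs=L null, marked=B E F H J L
Mark D: refs=L null C, marked=B D E F H J L
Mark G: refs=null, marked=B D E F G H J L
Mark C: refs=I F F, marked=B C D E F G H J L
Mark I: refs=I, marked=B C D E F G H I J L
Unmarked (collected): A K

Answer: B C D E F G H I J L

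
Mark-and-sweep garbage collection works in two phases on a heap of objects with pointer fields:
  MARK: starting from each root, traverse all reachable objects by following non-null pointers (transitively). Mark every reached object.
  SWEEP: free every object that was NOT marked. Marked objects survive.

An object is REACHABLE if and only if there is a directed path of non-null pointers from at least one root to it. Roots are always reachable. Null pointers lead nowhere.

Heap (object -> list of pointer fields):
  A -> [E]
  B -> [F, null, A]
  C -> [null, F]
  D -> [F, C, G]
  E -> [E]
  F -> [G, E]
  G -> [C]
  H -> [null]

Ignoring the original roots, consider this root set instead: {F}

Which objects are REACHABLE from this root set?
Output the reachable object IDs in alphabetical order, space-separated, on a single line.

Roots: F
Mark F: refs=G E, marked=F
Mark G: refs=C, marked=F G
Mark E: refs=E, marked=E F G
Mark C: refs=null F, marked=C E F G
Unmarked (collected): A B D H

Answer: C E F G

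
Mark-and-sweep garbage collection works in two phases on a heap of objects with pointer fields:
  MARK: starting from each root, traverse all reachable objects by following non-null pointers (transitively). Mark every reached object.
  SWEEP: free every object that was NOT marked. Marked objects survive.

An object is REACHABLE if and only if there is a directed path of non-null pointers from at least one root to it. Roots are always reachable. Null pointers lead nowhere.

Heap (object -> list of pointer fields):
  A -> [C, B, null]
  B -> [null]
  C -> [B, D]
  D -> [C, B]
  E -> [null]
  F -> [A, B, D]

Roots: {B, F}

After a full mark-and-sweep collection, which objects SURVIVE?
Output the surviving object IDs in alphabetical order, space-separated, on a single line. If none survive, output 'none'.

Roots: B F
Mark B: refs=null, marked=B
Mark F: refs=A B D, marked=B F
Mark A: refs=C B null, marked=A B F
Mark D: refs=C B, marked=A B D F
Mark C: refs=B D, marked=A B C D F
Unmarked (collected): E

Answer: A B C D F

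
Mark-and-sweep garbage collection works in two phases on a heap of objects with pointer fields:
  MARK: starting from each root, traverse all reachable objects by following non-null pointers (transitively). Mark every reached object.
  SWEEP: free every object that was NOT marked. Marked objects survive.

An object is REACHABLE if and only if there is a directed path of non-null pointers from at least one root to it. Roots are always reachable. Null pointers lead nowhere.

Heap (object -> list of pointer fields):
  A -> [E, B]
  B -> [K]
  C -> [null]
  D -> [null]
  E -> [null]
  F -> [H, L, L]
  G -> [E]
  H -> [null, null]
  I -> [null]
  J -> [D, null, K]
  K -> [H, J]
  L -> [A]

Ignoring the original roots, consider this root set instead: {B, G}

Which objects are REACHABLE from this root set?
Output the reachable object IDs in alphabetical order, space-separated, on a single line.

Roots: B G
Mark B: refs=K, marked=B
Mark G: refs=E, marked=B G
Mark K: refs=H J, marked=B G K
Mark E: refs=null, marked=B E G K
Mark H: refs=null null, marked=B E G H K
Mark J: refs=D null K, marked=B E G H J K
Mark D: refs=null, marked=B D E G H J K
Unmarked (collected): A C F I L

Answer: B D E G H J K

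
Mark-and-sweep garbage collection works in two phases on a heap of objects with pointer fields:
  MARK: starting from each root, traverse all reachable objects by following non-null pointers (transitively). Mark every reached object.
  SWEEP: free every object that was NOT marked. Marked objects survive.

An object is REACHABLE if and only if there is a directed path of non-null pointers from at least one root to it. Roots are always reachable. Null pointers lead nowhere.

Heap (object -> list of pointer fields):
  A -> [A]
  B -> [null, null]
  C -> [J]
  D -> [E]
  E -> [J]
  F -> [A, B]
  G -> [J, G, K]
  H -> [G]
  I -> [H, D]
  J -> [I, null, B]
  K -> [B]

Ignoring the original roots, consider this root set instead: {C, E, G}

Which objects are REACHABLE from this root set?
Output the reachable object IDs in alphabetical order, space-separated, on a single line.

Answer: B C D E G H I J K

Derivation:
Roots: C E G
Mark C: refs=J, marked=C
Mark E: refs=J, marked=C E
Mark G: refs=J G K, marked=C E G
Mark J: refs=I null B, marked=C E G J
Mark K: refs=B, marked=C E G J K
Mark I: refs=H D, marked=C E G I J K
Mark B: refs=null null, marked=B C E G I J K
Mark H: refs=G, marked=B C E G H I J K
Mark D: refs=E, marked=B C D E G H I J K
Unmarked (collected): A F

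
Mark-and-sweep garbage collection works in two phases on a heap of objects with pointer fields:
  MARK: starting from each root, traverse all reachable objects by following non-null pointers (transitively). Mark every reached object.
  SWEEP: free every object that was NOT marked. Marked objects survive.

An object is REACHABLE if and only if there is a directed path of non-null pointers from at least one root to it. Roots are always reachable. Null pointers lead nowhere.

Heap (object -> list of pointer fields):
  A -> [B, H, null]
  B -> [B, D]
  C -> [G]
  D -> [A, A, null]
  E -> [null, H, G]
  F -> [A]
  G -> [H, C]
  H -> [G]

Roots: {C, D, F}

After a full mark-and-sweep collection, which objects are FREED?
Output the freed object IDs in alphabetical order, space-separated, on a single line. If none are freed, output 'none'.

Roots: C D F
Mark C: refs=G, marked=C
Mark D: refs=A A null, marked=C D
Mark F: refs=A, marked=C D F
Mark G: refs=H C, marked=C D F G
Mark A: refs=B H null, marked=A C D F G
Mark H: refs=G, marked=A C D F G H
Mark B: refs=B D, marked=A B C D F G H
Unmarked (collected): E

Answer: E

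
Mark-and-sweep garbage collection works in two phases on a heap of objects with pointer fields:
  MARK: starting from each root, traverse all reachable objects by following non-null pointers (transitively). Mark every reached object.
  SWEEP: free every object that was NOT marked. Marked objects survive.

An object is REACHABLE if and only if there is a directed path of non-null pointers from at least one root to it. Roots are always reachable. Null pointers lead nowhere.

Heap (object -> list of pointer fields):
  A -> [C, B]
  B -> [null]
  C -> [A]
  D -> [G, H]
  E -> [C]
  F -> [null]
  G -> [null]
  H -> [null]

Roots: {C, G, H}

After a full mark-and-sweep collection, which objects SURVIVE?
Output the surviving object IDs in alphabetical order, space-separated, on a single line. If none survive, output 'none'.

Roots: C G H
Mark C: refs=A, marked=C
Mark G: refs=null, marked=C G
Mark H: refs=null, marked=C G H
Mark A: refs=C B, marked=A C G H
Mark B: refs=null, marked=A B C G H
Unmarked (collected): D E F

Answer: A B C G H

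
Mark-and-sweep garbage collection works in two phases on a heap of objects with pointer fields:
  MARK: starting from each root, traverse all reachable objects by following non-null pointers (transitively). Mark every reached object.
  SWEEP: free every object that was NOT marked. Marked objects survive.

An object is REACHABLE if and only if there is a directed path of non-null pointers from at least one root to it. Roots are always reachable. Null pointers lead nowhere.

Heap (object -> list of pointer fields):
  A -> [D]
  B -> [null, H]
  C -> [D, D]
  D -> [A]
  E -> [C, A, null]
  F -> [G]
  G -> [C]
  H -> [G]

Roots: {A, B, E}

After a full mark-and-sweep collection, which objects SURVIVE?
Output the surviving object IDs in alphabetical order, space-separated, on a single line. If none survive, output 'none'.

Answer: A B C D E G H

Derivation:
Roots: A B E
Mark A: refs=D, marked=A
Mark B: refs=null H, marked=A B
Mark E: refs=C A null, marked=A B E
Mark D: refs=A, marked=A B D E
Mark H: refs=G, marked=A B D E H
Mark C: refs=D D, marked=A B C D E H
Mark G: refs=C, marked=A B C D E G H
Unmarked (collected): F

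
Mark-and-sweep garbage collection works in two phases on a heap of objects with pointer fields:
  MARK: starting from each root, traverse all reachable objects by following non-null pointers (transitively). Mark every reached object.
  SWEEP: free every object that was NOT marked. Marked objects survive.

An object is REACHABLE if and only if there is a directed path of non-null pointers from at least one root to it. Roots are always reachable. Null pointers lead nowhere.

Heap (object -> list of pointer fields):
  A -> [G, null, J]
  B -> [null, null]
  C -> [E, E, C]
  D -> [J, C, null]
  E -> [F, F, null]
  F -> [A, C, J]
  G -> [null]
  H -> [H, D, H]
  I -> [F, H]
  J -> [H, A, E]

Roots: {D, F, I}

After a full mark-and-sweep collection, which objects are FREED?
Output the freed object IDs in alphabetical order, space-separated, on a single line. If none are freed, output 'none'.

Roots: D F I
Mark D: refs=J C null, marked=D
Mark F: refs=A C J, marked=D F
Mark I: refs=F H, marked=D F I
Mark J: refs=H A E, marked=D F I J
Mark C: refs=E E C, marked=C D F I J
Mark A: refs=G null J, marked=A C D F I J
Mark H: refs=H D H, marked=A C D F H I J
Mark E: refs=F F null, marked=A C D E F H I J
Mark G: refs=null, marked=A C D E F G H I J
Unmarked (collected): B

Answer: B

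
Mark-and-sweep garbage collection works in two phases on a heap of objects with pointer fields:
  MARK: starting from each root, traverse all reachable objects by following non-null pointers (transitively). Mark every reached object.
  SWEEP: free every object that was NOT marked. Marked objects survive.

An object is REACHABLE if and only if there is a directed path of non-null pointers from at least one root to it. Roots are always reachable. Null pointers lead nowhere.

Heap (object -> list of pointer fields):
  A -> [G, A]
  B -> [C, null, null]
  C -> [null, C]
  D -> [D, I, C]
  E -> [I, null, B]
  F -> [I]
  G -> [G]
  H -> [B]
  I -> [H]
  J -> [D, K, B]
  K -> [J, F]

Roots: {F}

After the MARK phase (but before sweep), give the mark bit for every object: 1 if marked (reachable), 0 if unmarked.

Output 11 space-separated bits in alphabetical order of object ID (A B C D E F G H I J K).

Answer: 0 1 1 0 0 1 0 1 1 0 0

Derivation:
Roots: F
Mark F: refs=I, marked=F
Mark I: refs=H, marked=F I
Mark H: refs=B, marked=F H I
Mark B: refs=C null null, marked=B F H I
Mark C: refs=null C, marked=B C F H I
Unmarked (collected): A D E G J K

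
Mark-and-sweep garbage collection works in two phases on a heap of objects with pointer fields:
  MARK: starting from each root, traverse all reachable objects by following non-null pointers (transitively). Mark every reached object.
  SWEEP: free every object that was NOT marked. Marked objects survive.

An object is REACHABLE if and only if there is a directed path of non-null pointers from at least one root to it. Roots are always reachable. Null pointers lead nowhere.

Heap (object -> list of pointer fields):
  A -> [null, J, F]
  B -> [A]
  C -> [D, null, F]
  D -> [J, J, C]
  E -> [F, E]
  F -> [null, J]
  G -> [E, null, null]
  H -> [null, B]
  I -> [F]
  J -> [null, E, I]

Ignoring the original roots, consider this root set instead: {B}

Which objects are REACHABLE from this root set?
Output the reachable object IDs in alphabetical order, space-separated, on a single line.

Roots: B
Mark B: refs=A, marked=B
Mark A: refs=null J F, marked=A B
Mark J: refs=null E I, marked=A B J
Mark F: refs=null J, marked=A B F J
Mark E: refs=F E, marked=A B E F J
Mark I: refs=F, marked=A B E F I J
Unmarked (collected): C D G H

Answer: A B E F I J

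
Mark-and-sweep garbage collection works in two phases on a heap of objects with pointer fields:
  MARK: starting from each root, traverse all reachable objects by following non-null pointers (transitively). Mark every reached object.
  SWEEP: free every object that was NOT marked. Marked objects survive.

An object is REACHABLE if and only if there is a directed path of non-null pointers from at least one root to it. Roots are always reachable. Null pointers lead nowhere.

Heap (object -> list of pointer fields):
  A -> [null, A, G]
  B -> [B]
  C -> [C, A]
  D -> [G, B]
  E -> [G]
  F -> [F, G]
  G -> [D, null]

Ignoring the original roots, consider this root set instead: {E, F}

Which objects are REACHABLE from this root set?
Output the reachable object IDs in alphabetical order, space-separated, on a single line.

Answer: B D E F G

Derivation:
Roots: E F
Mark E: refs=G, marked=E
Mark F: refs=F G, marked=E F
Mark G: refs=D null, marked=E F G
Mark D: refs=G B, marked=D E F G
Mark B: refs=B, marked=B D E F G
Unmarked (collected): A C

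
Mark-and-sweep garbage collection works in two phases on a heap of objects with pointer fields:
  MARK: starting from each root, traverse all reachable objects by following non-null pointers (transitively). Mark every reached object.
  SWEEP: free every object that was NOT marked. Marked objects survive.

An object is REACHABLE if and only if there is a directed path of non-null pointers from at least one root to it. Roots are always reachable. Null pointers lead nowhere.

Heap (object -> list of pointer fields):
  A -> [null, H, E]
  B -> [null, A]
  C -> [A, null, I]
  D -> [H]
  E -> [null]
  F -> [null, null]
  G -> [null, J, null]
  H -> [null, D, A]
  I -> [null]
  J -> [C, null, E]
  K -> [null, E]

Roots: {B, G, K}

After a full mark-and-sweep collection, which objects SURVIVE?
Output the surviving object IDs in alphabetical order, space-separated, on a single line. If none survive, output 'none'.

Roots: B G K
Mark B: refs=null A, marked=B
Mark G: refs=null J null, marked=B G
Mark K: refs=null E, marked=B G K
Mark A: refs=null H E, marked=A B G K
Mark J: refs=C null E, marked=A B G J K
Mark E: refs=null, marked=A B E G J K
Mark H: refs=null D A, marked=A B E G H J K
Mark C: refs=A null I, marked=A B C E G H J K
Mark D: refs=H, marked=A B C D E G H J K
Mark I: refs=null, marked=A B C D E G H I J K
Unmarked (collected): F

Answer: A B C D E G H I J K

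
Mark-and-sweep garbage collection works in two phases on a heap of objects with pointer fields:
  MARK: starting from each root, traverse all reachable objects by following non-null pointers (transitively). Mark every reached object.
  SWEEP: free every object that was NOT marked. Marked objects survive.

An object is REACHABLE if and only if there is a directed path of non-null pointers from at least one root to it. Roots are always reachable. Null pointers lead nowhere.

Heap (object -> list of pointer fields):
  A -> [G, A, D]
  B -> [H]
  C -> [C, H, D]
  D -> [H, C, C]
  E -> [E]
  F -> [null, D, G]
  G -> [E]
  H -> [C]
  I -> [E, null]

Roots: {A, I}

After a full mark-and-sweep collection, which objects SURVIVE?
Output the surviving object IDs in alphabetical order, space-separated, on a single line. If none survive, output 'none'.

Answer: A C D E G H I

Derivation:
Roots: A I
Mark A: refs=G A D, marked=A
Mark I: refs=E null, marked=A I
Mark G: refs=E, marked=A G I
Mark D: refs=H C C, marked=A D G I
Mark E: refs=E, marked=A D E G I
Mark H: refs=C, marked=A D E G H I
Mark C: refs=C H D, marked=A C D E G H I
Unmarked (collected): B F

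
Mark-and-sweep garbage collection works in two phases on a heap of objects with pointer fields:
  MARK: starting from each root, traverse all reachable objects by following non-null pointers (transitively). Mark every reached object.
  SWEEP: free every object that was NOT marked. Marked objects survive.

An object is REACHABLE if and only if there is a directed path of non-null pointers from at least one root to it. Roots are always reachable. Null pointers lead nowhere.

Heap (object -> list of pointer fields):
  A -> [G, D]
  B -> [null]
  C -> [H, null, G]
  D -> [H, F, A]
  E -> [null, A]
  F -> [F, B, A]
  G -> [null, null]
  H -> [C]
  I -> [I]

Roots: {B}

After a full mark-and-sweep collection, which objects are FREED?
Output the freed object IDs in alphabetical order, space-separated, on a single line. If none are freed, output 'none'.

Answer: A C D E F G H I

Derivation:
Roots: B
Mark B: refs=null, marked=B
Unmarked (collected): A C D E F G H I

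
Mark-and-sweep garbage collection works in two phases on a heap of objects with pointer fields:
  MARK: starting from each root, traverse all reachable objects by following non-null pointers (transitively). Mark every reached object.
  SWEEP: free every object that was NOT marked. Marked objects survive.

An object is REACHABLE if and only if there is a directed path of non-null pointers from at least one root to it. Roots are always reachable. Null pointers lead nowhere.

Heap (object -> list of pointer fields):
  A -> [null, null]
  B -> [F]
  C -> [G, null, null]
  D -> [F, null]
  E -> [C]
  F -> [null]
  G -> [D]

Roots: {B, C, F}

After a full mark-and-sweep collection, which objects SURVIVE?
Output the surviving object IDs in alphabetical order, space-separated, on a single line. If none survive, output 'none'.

Roots: B C F
Mark B: refs=F, marked=B
Mark C: refs=G null null, marked=B C
Mark F: refs=null, marked=B C F
Mark G: refs=D, marked=B C F G
Mark D: refs=F null, marked=B C D F G
Unmarked (collected): A E

Answer: B C D F G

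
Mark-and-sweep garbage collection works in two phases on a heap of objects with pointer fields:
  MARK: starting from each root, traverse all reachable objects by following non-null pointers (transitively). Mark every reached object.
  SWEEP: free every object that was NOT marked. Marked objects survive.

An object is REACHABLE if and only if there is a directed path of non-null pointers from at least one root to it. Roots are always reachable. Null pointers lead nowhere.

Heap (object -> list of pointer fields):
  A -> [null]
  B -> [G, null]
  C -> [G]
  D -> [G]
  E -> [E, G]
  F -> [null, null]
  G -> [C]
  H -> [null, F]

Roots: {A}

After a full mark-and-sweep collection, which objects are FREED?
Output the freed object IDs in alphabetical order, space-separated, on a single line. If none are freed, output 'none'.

Answer: B C D E F G H

Derivation:
Roots: A
Mark A: refs=null, marked=A
Unmarked (collected): B C D E F G H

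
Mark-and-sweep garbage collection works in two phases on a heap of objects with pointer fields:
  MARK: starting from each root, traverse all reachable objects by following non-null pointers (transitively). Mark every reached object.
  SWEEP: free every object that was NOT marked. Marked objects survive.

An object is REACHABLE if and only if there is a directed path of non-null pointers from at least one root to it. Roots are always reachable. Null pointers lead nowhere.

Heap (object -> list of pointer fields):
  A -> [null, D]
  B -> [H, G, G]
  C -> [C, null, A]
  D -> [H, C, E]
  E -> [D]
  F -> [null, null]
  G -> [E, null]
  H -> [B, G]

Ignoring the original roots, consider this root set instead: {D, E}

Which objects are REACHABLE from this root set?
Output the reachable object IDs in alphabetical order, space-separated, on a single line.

Answer: A B C D E G H

Derivation:
Roots: D E
Mark D: refs=H C E, marked=D
Mark E: refs=D, marked=D E
Mark H: refs=B G, marked=D E H
Mark C: refs=C null A, marked=C D E H
Mark B: refs=H G G, marked=B C D E H
Mark G: refs=E null, marked=B C D E G H
Mark A: refs=null D, marked=A B C D E G H
Unmarked (collected): F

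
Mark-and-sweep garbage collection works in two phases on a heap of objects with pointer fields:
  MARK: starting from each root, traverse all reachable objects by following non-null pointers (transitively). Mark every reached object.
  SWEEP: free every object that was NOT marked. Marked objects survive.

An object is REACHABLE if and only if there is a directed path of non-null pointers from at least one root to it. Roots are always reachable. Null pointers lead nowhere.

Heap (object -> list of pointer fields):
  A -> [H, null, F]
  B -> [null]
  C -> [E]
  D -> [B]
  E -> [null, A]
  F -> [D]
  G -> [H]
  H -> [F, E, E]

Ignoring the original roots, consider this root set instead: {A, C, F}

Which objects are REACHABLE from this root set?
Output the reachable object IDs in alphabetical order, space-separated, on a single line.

Answer: A B C D E F H

Derivation:
Roots: A C F
Mark A: refs=H null F, marked=A
Mark C: refs=E, marked=A C
Mark F: refs=D, marked=A C F
Mark H: refs=F E E, marked=A C F H
Mark E: refs=null A, marked=A C E F H
Mark D: refs=B, marked=A C D E F H
Mark B: refs=null, marked=A B C D E F H
Unmarked (collected): G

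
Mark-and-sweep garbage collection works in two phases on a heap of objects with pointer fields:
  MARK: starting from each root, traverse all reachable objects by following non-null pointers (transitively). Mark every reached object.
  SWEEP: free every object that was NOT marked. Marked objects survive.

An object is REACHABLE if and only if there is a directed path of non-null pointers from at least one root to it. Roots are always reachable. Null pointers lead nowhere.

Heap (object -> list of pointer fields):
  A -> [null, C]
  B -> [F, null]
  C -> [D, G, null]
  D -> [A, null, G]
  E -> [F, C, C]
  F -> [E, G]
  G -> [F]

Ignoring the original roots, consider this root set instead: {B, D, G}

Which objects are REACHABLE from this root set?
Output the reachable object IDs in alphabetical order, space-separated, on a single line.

Roots: B D G
Mark B: refs=F null, marked=B
Mark D: refs=A null G, marked=B D
Mark G: refs=F, marked=B D G
Mark F: refs=E G, marked=B D F G
Mark A: refs=null C, marked=A B D F G
Mark E: refs=F C C, marked=A B D E F G
Mark C: refs=D G null, marked=A B C D E F G
Unmarked (collected): (none)

Answer: A B C D E F G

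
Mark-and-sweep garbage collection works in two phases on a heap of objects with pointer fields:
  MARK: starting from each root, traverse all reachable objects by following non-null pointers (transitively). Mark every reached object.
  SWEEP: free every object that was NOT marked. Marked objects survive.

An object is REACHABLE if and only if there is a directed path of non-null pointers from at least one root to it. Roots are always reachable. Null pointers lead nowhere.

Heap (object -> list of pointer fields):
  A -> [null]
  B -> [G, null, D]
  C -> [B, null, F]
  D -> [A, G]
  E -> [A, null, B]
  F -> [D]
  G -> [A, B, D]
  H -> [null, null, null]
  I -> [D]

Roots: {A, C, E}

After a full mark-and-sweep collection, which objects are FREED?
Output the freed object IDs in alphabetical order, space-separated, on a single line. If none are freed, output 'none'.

Answer: H I

Derivation:
Roots: A C E
Mark A: refs=null, marked=A
Mark C: refs=B null F, marked=A C
Mark E: refs=A null B, marked=A C E
Mark B: refs=G null D, marked=A B C E
Mark F: refs=D, marked=A B C E F
Mark G: refs=A B D, marked=A B C E F G
Mark D: refs=A G, marked=A B C D E F G
Unmarked (collected): H I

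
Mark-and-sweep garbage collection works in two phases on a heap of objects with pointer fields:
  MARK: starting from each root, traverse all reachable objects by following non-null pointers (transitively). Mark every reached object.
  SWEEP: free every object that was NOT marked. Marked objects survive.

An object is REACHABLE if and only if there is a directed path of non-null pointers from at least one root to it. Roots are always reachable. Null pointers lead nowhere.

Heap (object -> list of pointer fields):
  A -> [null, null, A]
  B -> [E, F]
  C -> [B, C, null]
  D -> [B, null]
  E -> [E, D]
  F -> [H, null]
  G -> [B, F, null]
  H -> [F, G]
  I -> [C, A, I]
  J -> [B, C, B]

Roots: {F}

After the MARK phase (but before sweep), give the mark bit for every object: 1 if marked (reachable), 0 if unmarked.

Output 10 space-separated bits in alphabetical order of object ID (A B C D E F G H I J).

Answer: 0 1 0 1 1 1 1 1 0 0

Derivation:
Roots: F
Mark F: refs=H null, marked=F
Mark H: refs=F G, marked=F H
Mark G: refs=B F null, marked=F G H
Mark B: refs=E F, marked=B F G H
Mark E: refs=E D, marked=B E F G H
Mark D: refs=B null, marked=B D E F G H
Unmarked (collected): A C I J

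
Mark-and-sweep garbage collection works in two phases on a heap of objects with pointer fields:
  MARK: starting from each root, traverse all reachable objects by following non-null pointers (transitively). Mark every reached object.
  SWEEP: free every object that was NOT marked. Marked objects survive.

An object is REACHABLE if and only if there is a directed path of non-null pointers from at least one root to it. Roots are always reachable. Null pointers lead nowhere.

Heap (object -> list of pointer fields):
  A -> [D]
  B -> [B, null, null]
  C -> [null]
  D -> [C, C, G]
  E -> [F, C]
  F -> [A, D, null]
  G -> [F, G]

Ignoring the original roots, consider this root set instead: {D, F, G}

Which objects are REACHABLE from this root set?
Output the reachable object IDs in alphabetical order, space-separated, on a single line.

Roots: D F G
Mark D: refs=C C G, marked=D
Mark F: refs=A D null, marked=D F
Mark G: refs=F G, marked=D F G
Mark C: refs=null, marked=C D F G
Mark A: refs=D, marked=A C D F G
Unmarked (collected): B E

Answer: A C D F G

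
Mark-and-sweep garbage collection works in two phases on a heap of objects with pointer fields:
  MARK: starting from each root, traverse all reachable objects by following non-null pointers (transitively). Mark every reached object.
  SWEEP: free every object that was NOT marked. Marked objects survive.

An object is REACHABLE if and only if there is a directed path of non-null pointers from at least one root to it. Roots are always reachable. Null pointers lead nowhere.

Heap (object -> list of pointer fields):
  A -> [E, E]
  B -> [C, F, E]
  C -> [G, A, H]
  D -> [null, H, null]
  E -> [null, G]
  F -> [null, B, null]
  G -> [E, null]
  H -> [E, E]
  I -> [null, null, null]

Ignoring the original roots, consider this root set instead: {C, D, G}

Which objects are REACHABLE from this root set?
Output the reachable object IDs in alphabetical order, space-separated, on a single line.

Answer: A C D E G H

Derivation:
Roots: C D G
Mark C: refs=G A H, marked=C
Mark D: refs=null H null, marked=C D
Mark G: refs=E null, marked=C D G
Mark A: refs=E E, marked=A C D G
Mark H: refs=E E, marked=A C D G H
Mark E: refs=null G, marked=A C D E G H
Unmarked (collected): B F I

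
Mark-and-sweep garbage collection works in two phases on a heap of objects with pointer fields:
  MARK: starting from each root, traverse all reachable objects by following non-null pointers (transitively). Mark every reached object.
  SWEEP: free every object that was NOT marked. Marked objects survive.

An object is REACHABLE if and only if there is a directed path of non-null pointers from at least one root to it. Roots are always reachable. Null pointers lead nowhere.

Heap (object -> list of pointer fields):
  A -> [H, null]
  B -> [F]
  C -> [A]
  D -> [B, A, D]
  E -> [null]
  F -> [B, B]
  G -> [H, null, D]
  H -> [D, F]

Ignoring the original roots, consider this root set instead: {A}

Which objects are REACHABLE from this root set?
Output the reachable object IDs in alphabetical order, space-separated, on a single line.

Roots: A
Mark A: refs=H null, marked=A
Mark H: refs=D F, marked=A H
Mark D: refs=B A D, marked=A D H
Mark F: refs=B B, marked=A D F H
Mark B: refs=F, marked=A B D F H
Unmarked (collected): C E G

Answer: A B D F H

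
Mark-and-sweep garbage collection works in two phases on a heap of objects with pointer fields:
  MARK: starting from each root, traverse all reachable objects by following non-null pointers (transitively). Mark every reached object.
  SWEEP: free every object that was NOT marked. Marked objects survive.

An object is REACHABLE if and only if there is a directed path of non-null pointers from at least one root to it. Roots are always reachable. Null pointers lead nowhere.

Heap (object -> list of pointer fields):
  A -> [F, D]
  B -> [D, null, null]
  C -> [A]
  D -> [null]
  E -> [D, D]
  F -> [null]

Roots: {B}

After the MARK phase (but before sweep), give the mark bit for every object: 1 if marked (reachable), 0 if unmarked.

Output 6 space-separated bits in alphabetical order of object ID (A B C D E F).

Roots: B
Mark B: refs=D null null, marked=B
Mark D: refs=null, marked=B D
Unmarked (collected): A C E F

Answer: 0 1 0 1 0 0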